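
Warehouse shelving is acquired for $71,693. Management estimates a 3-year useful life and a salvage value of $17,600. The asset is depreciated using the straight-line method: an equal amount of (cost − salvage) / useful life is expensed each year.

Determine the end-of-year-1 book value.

Depreciable base = $71,693 − $17,600 = $54,093.
Annual expense = $54,093 / 3 = $18,031.
End of year 1: book value $53,662.

$53,662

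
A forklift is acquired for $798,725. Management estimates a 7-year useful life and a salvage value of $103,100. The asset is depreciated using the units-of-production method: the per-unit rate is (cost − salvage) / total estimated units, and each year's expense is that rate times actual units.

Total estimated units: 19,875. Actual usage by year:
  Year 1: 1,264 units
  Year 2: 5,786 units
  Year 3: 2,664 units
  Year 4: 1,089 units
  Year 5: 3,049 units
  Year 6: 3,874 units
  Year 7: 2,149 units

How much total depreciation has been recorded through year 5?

Depreciable base = $798,725 − $103,100 = $695,625.
Rate = $695,625 / 19,875 units = $35 per unit.
Year 1: 1,264 × $35 = $44,240. Book value $754,485.
Year 2: 5,786 × $35 = $202,510. Book value $551,975.
Year 3: 2,664 × $35 = $93,240. Book value $458,735.
Year 4: 1,089 × $35 = $38,115. Book value $420,620.
Year 5: 3,049 × $35 = $106,715. Book value $313,905.
Accumulated through year 5 = $798,725 − $313,905 = $484,820.

$484,820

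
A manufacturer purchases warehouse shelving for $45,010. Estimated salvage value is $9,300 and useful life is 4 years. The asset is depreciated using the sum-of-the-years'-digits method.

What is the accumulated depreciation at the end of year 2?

$24,997

Depreciable base = $45,010 − $9,300 = $35,710.
Sum of the years' digits = 4+3+2+1 = 10.
Year 1: $35,710 × 4/10 = $14,284. Book value $30,726.
Year 2: $35,710 × 3/10 = $10,713. Book value $20,013.
Accumulated through year 2 = $45,010 − $20,013 = $24,997.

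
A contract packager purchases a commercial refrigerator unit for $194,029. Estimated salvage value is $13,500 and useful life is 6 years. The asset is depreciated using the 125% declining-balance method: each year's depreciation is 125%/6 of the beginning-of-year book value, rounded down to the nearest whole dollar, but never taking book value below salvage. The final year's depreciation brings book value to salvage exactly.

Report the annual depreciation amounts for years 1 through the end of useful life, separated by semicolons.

$40,422; $32,001; $25,334; $20,056; $15,878; $46,838

Depreciable base = $194,029 − $13,500 = $180,529.
Year 1: ⌊$194,029 × 125%/6⌋ = $40,422. Book value $153,607.
Year 2: ⌊$153,607 × 125%/6⌋ = $32,001. Book value $121,606.
Year 3: ⌊$121,606 × 125%/6⌋ = $25,334. Book value $96,272.
Year 4: ⌊$96,272 × 125%/6⌋ = $20,056. Book value $76,216.
Year 5: ⌊$76,216 × 125%/6⌋ = $15,878. Book value $60,338.
Year 6 (final): $60,338 − $13,500 = $46,838. Book value $13,500.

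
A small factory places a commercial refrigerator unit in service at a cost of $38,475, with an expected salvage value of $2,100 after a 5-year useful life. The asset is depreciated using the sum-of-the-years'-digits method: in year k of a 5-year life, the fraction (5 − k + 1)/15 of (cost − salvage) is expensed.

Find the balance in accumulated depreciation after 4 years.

Depreciable base = $38,475 − $2,100 = $36,375.
Sum of the years' digits = 5+4+3+2+1 = 15.
Year 1: $36,375 × 5/15 = $12,125. Book value $26,350.
Year 2: $36,375 × 4/15 = $9,700. Book value $16,650.
Year 3: $36,375 × 3/15 = $7,275. Book value $9,375.
Year 4: $36,375 × 2/15 = $4,850. Book value $4,525.
Accumulated through year 4 = $38,475 − $4,525 = $33,950.

$33,950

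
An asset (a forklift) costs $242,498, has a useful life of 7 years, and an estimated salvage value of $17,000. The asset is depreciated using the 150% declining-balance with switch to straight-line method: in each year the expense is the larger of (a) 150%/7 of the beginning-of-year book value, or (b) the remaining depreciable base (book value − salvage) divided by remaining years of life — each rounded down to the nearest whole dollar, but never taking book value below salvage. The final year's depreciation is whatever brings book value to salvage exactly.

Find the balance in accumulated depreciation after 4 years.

Depreciable base = $242,498 − $17,000 = $225,498.
Year 1: DB = ⌊$242,498 × 150%/7⌋ = $51,963; SL = ⌊$225,498/7⌋ = $32,214 → take DB $51,963. Book value $190,535.
Year 2: DB = ⌊$190,535 × 150%/7⌋ = $40,828; SL = ⌊$173,535/6⌋ = $28,922 → take DB $40,828. Book value $149,707.
Year 3: DB = ⌊$149,707 × 150%/7⌋ = $32,080; SL = ⌊$132,707/5⌋ = $26,541 → take DB $32,080. Book value $117,627.
Year 4: DB = ⌊$117,627 × 150%/7⌋ = $25,205; SL = ⌊$100,627/4⌋ = $25,156 → take DB $25,205. Book value $92,422.
Accumulated through year 4 = $242,498 − $92,422 = $150,076.

$150,076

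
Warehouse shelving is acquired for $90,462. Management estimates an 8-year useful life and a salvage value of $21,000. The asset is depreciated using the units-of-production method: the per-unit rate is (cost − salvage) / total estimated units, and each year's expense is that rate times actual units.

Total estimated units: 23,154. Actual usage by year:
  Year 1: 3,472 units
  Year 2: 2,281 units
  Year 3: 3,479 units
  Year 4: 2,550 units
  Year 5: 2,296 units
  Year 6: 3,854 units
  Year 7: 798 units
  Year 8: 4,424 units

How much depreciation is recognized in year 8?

Depreciable base = $90,462 − $21,000 = $69,462.
Rate = $69,462 / 23,154 units = $3 per unit.
Year 1: 3,472 × $3 = $10,416. Book value $80,046.
Year 2: 2,281 × $3 = $6,843. Book value $73,203.
Year 3: 3,479 × $3 = $10,437. Book value $62,766.
Year 4: 2,550 × $3 = $7,650. Book value $55,116.
Year 5: 2,296 × $3 = $6,888. Book value $48,228.
Year 6: 3,854 × $3 = $11,562. Book value $36,666.
Year 7: 798 × $3 = $2,394. Book value $34,272.
Year 8: 4,424 × $3 = $13,272. Book value $21,000.

$13,272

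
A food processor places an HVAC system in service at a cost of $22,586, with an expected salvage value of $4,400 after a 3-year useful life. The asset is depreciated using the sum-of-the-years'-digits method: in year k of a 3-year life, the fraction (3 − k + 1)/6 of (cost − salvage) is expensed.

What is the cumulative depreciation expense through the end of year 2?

$15,155

Depreciable base = $22,586 − $4,400 = $18,186.
Sum of the years' digits = 3+2+1 = 6.
Year 1: $18,186 × 3/6 = $9,093. Book value $13,493.
Year 2: $18,186 × 2/6 = $6,062. Book value $7,431.
Accumulated through year 2 = $22,586 − $7,431 = $15,155.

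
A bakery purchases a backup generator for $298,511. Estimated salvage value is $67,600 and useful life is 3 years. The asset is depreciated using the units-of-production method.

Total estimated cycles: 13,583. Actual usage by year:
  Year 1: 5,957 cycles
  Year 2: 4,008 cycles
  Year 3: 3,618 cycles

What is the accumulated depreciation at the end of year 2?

Depreciable base = $298,511 − $67,600 = $230,911.
Rate = $230,911 / 13,583 cycles = $17 per cycle.
Year 1: 5,957 × $17 = $101,269. Book value $197,242.
Year 2: 4,008 × $17 = $68,136. Book value $129,106.
Accumulated through year 2 = $298,511 − $129,106 = $169,405.

$169,405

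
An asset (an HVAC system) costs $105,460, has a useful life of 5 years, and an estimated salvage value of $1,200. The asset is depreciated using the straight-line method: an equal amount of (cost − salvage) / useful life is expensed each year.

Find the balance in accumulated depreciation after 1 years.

$20,852

Depreciable base = $105,460 − $1,200 = $104,260.
Annual expense = $104,260 / 5 = $20,852.
End of year 1: book value $84,608.
Accumulated through year 1 = $105,460 − $84,608 = $20,852.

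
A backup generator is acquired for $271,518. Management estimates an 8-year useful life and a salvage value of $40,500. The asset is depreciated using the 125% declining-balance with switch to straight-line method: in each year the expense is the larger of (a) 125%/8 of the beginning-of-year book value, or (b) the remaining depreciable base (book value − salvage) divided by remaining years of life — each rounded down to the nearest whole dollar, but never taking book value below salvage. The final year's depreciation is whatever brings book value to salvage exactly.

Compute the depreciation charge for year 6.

$24,278

Depreciable base = $271,518 − $40,500 = $231,018.
Year 1: DB = ⌊$271,518 × 125%/8⌋ = $42,424; SL = ⌊$231,018/8⌋ = $28,877 → take DB $42,424. Book value $229,094.
Year 2: DB = ⌊$229,094 × 125%/8⌋ = $35,795; SL = ⌊$188,594/7⌋ = $26,942 → take DB $35,795. Book value $193,299.
Year 3: DB = ⌊$193,299 × 125%/8⌋ = $30,202; SL = ⌊$152,799/6⌋ = $25,466 → take DB $30,202. Book value $163,097.
Year 4: DB = ⌊$163,097 × 125%/8⌋ = $25,483; SL = ⌊$122,597/5⌋ = $24,519 → take DB $25,483. Book value $137,614.
Year 5: DB = ⌊$137,614 × 125%/8⌋ = $21,502; SL = ⌊$97,114/4⌋ = $24,278 → take SL $24,278. Book value $113,336.
Year 6: DB = ⌊$113,336 × 125%/8⌋ = $17,708; SL = ⌊$72,836/3⌋ = $24,278 → take SL $24,278. Book value $89,058.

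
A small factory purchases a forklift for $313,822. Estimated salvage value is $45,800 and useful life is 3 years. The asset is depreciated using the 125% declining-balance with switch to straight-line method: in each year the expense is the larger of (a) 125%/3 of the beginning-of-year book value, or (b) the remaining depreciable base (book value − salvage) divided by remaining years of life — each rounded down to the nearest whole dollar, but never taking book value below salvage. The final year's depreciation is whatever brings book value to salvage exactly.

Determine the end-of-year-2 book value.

Depreciable base = $313,822 − $45,800 = $268,022.
Year 1: DB = ⌊$313,822 × 125%/3⌋ = $130,759; SL = ⌊$268,022/3⌋ = $89,340 → take DB $130,759. Book value $183,063.
Year 2: DB = ⌊$183,063 × 125%/3⌋ = $76,276; SL = ⌊$137,263/2⌋ = $68,631 → take DB $76,276. Book value $106,787.

$106,787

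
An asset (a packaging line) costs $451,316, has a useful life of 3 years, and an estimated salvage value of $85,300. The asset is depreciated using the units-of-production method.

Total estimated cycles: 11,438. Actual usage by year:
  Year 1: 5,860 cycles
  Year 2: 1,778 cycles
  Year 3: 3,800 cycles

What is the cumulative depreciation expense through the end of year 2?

$244,416

Depreciable base = $451,316 − $85,300 = $366,016.
Rate = $366,016 / 11,438 cycles = $32 per cycle.
Year 1: 5,860 × $32 = $187,520. Book value $263,796.
Year 2: 1,778 × $32 = $56,896. Book value $206,900.
Accumulated through year 2 = $451,316 − $206,900 = $244,416.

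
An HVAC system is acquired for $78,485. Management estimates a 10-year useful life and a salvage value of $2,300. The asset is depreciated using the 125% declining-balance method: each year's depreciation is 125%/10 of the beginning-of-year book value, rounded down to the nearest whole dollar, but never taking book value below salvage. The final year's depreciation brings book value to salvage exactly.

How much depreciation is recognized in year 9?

$3,371

Depreciable base = $78,485 − $2,300 = $76,185.
Year 1: ⌊$78,485 × 125%/10⌋ = $9,810. Book value $68,675.
Year 2: ⌊$68,675 × 125%/10⌋ = $8,584. Book value $60,091.
Year 3: ⌊$60,091 × 125%/10⌋ = $7,511. Book value $52,580.
Year 4: ⌊$52,580 × 125%/10⌋ = $6,572. Book value $46,008.
Year 5: ⌊$46,008 × 125%/10⌋ = $5,751. Book value $40,257.
Year 6: ⌊$40,257 × 125%/10⌋ = $5,032. Book value $35,225.
Year 7: ⌊$35,225 × 125%/10⌋ = $4,403. Book value $30,822.
Year 8: ⌊$30,822 × 125%/10⌋ = $3,852. Book value $26,970.
Year 9: ⌊$26,970 × 125%/10⌋ = $3,371. Book value $23,599.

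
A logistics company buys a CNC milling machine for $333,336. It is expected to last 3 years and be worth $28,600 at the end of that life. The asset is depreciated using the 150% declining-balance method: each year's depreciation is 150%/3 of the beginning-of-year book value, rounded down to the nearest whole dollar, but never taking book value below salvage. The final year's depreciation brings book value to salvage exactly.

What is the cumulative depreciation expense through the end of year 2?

$250,002

Depreciable base = $333,336 − $28,600 = $304,736.
Year 1: ⌊$333,336 × 150%/3⌋ = $166,668. Book value $166,668.
Year 2: ⌊$166,668 × 150%/3⌋ = $83,334. Book value $83,334.
Accumulated through year 2 = $333,336 − $83,334 = $250,002.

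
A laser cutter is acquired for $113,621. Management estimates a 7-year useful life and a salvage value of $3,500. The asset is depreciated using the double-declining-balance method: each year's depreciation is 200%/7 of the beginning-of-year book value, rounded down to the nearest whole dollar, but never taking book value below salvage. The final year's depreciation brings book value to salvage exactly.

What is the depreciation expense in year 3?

$16,562

Depreciable base = $113,621 − $3,500 = $110,121.
Year 1: ⌊$113,621 × 200%/7⌋ = $32,463. Book value $81,158.
Year 2: ⌊$81,158 × 200%/7⌋ = $23,188. Book value $57,970.
Year 3: ⌊$57,970 × 200%/7⌋ = $16,562. Book value $41,408.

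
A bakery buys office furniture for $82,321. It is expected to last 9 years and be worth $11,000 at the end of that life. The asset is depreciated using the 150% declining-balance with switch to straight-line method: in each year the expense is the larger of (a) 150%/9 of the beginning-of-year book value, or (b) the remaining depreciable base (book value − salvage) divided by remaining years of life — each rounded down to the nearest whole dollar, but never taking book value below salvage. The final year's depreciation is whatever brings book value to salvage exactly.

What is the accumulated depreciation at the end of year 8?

Depreciable base = $82,321 − $11,000 = $71,321.
Year 1: DB = ⌊$82,321 × 150%/9⌋ = $13,720; SL = ⌊$71,321/9⌋ = $7,924 → take DB $13,720. Book value $68,601.
Year 2: DB = ⌊$68,601 × 150%/9⌋ = $11,433; SL = ⌊$57,601/8⌋ = $7,200 → take DB $11,433. Book value $57,168.
Year 3: DB = ⌊$57,168 × 150%/9⌋ = $9,528; SL = ⌊$46,168/7⌋ = $6,595 → take DB $9,528. Book value $47,640.
Year 4: DB = ⌊$47,640 × 150%/9⌋ = $7,940; SL = ⌊$36,640/6⌋ = $6,106 → take DB $7,940. Book value $39,700.
Year 5: DB = ⌊$39,700 × 150%/9⌋ = $6,616; SL = ⌊$28,700/5⌋ = $5,740 → take DB $6,616. Book value $33,084.
Year 6: DB = ⌊$33,084 × 150%/9⌋ = $5,514; SL = ⌊$22,084/4⌋ = $5,521 → take SL $5,521. Book value $27,563.
Year 7: DB = ⌊$27,563 × 150%/9⌋ = $4,593; SL = ⌊$16,563/3⌋ = $5,521 → take SL $5,521. Book value $22,042.
Year 8: DB = ⌊$22,042 × 150%/9⌋ = $3,673; SL = ⌊$11,042/2⌋ = $5,521 → take SL $5,521. Book value $16,521.
Accumulated through year 8 = $82,321 − $16,521 = $65,800.

$65,800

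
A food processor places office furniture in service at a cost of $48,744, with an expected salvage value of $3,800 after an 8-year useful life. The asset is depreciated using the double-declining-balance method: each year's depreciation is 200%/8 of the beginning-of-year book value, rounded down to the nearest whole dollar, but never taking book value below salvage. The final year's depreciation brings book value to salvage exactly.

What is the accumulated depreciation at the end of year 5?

Depreciable base = $48,744 − $3,800 = $44,944.
Year 1: ⌊$48,744 × 200%/8⌋ = $12,186. Book value $36,558.
Year 2: ⌊$36,558 × 200%/8⌋ = $9,139. Book value $27,419.
Year 3: ⌊$27,419 × 200%/8⌋ = $6,854. Book value $20,565.
Year 4: ⌊$20,565 × 200%/8⌋ = $5,141. Book value $15,424.
Year 5: ⌊$15,424 × 200%/8⌋ = $3,856. Book value $11,568.
Accumulated through year 5 = $48,744 − $11,568 = $37,176.

$37,176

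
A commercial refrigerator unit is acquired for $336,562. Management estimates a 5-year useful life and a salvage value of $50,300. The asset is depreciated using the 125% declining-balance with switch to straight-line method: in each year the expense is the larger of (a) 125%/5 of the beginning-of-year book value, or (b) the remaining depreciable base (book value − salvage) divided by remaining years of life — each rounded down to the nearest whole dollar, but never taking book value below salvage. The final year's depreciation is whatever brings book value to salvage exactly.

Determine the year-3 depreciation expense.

Depreciable base = $336,562 − $50,300 = $286,262.
Year 1: DB = ⌊$336,562 × 125%/5⌋ = $84,140; SL = ⌊$286,262/5⌋ = $57,252 → take DB $84,140. Book value $252,422.
Year 2: DB = ⌊$252,422 × 125%/5⌋ = $63,105; SL = ⌊$202,122/4⌋ = $50,530 → take DB $63,105. Book value $189,317.
Year 3: DB = ⌊$189,317 × 125%/5⌋ = $47,329; SL = ⌊$139,017/3⌋ = $46,339 → take DB $47,329. Book value $141,988.

$47,329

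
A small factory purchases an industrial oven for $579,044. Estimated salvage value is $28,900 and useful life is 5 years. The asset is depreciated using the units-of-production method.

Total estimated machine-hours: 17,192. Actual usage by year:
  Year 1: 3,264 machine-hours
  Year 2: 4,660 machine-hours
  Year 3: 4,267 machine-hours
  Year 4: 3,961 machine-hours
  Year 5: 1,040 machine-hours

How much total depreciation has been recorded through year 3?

$390,112

Depreciable base = $579,044 − $28,900 = $550,144.
Rate = $550,144 / 17,192 machine-hours = $32 per machine-hour.
Year 1: 3,264 × $32 = $104,448. Book value $474,596.
Year 2: 4,660 × $32 = $149,120. Book value $325,476.
Year 3: 4,267 × $32 = $136,544. Book value $188,932.
Accumulated through year 3 = $579,044 − $188,932 = $390,112.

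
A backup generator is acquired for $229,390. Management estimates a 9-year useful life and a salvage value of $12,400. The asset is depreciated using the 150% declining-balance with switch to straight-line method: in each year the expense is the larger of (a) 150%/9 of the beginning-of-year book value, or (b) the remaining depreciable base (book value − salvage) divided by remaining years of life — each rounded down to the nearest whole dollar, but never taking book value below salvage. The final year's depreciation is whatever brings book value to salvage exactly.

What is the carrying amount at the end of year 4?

$110,625

Depreciable base = $229,390 − $12,400 = $216,990.
Year 1: DB = ⌊$229,390 × 150%/9⌋ = $38,231; SL = ⌊$216,990/9⌋ = $24,110 → take DB $38,231. Book value $191,159.
Year 2: DB = ⌊$191,159 × 150%/9⌋ = $31,859; SL = ⌊$178,759/8⌋ = $22,344 → take DB $31,859. Book value $159,300.
Year 3: DB = ⌊$159,300 × 150%/9⌋ = $26,550; SL = ⌊$146,900/7⌋ = $20,985 → take DB $26,550. Book value $132,750.
Year 4: DB = ⌊$132,750 × 150%/9⌋ = $22,125; SL = ⌊$120,350/6⌋ = $20,058 → take DB $22,125. Book value $110,625.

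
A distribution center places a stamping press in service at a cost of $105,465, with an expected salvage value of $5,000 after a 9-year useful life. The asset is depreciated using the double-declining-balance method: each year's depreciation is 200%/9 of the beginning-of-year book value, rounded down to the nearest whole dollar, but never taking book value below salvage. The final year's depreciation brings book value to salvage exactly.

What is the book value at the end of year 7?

$18,161

Depreciable base = $105,465 − $5,000 = $100,465.
Year 1: ⌊$105,465 × 200%/9⌋ = $23,436. Book value $82,029.
Year 2: ⌊$82,029 × 200%/9⌋ = $18,228. Book value $63,801.
Year 3: ⌊$63,801 × 200%/9⌋ = $14,178. Book value $49,623.
Year 4: ⌊$49,623 × 200%/9⌋ = $11,027. Book value $38,596.
Year 5: ⌊$38,596 × 200%/9⌋ = $8,576. Book value $30,020.
Year 6: ⌊$30,020 × 200%/9⌋ = $6,671. Book value $23,349.
Year 7: ⌊$23,349 × 200%/9⌋ = $5,188. Book value $18,161.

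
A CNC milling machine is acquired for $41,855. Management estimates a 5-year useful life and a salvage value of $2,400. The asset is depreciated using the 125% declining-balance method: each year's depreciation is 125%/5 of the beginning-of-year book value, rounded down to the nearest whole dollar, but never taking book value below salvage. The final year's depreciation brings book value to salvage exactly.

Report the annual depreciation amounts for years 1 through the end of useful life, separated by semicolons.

Depreciable base = $41,855 − $2,400 = $39,455.
Year 1: ⌊$41,855 × 125%/5⌋ = $10,463. Book value $31,392.
Year 2: ⌊$31,392 × 125%/5⌋ = $7,848. Book value $23,544.
Year 3: ⌊$23,544 × 125%/5⌋ = $5,886. Book value $17,658.
Year 4: ⌊$17,658 × 125%/5⌋ = $4,414. Book value $13,244.
Year 5 (final): $13,244 − $2,400 = $10,844. Book value $2,400.

$10,463; $7,848; $5,886; $4,414; $10,844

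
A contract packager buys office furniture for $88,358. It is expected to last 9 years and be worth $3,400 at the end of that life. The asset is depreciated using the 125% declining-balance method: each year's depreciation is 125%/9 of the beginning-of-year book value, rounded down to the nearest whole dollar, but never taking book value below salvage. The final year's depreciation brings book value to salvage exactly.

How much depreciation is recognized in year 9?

$23,316

Depreciable base = $88,358 − $3,400 = $84,958.
Year 1: ⌊$88,358 × 125%/9⌋ = $12,271. Book value $76,087.
Year 2: ⌊$76,087 × 125%/9⌋ = $10,567. Book value $65,520.
Year 3: ⌊$65,520 × 125%/9⌋ = $9,100. Book value $56,420.
Year 4: ⌊$56,420 × 125%/9⌋ = $7,836. Book value $48,584.
Year 5: ⌊$48,584 × 125%/9⌋ = $6,747. Book value $41,837.
Year 6: ⌊$41,837 × 125%/9⌋ = $5,810. Book value $36,027.
Year 7: ⌊$36,027 × 125%/9⌋ = $5,003. Book value $31,024.
Year 8: ⌊$31,024 × 125%/9⌋ = $4,308. Book value $26,716.
Year 9 (final): $26,716 − $3,400 = $23,316. Book value $3,400.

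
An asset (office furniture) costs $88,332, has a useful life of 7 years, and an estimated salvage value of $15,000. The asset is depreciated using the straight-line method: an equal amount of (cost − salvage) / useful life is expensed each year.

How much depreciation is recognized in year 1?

$10,476

Depreciable base = $88,332 − $15,000 = $73,332.
Annual expense = $73,332 / 7 = $10,476.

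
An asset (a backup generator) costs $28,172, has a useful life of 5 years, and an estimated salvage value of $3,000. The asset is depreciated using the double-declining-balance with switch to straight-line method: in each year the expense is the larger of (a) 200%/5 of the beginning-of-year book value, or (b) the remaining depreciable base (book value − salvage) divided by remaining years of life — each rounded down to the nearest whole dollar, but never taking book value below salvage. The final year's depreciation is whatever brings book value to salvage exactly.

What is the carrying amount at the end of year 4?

Depreciable base = $28,172 − $3,000 = $25,172.
Year 1: DB = ⌊$28,172 × 200%/5⌋ = $11,268; SL = ⌊$25,172/5⌋ = $5,034 → take DB $11,268. Book value $16,904.
Year 2: DB = ⌊$16,904 × 200%/5⌋ = $6,761; SL = ⌊$13,904/4⌋ = $3,476 → take DB $6,761. Book value $10,143.
Year 3: DB = ⌊$10,143 × 200%/5⌋ = $4,057; SL = ⌊$7,143/3⌋ = $2,381 → take DB $4,057. Book value $6,086.
Year 4: DB = ⌊$6,086 × 200%/5⌋ = $2,434; SL = ⌊$3,086/2⌋ = $1,543 → take DB $2,434. Book value $3,652.

$3,652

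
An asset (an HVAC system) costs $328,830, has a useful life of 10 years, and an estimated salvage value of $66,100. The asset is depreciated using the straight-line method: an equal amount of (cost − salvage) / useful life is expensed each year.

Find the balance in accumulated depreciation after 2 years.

Depreciable base = $328,830 − $66,100 = $262,730.
Annual expense = $262,730 / 10 = $26,273.
End of year 1: book value $302,557.
End of year 2: book value $276,284.
Accumulated through year 2 = $328,830 − $276,284 = $52,546.

$52,546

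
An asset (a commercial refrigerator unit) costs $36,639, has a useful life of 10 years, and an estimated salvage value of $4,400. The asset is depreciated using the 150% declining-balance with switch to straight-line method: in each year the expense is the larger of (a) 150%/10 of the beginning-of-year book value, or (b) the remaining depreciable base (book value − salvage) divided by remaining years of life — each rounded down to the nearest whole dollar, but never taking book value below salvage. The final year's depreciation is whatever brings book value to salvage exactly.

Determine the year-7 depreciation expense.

Depreciable base = $36,639 − $4,400 = $32,239.
Year 1: DB = ⌊$36,639 × 150%/10⌋ = $5,495; SL = ⌊$32,239/10⌋ = $3,223 → take DB $5,495. Book value $31,144.
Year 2: DB = ⌊$31,144 × 150%/10⌋ = $4,671; SL = ⌊$26,744/9⌋ = $2,971 → take DB $4,671. Book value $26,473.
Year 3: DB = ⌊$26,473 × 150%/10⌋ = $3,970; SL = ⌊$22,073/8⌋ = $2,759 → take DB $3,970. Book value $22,503.
Year 4: DB = ⌊$22,503 × 150%/10⌋ = $3,375; SL = ⌊$18,103/7⌋ = $2,586 → take DB $3,375. Book value $19,128.
Year 5: DB = ⌊$19,128 × 150%/10⌋ = $2,869; SL = ⌊$14,728/6⌋ = $2,454 → take DB $2,869. Book value $16,259.
Year 6: DB = ⌊$16,259 × 150%/10⌋ = $2,438; SL = ⌊$11,859/5⌋ = $2,371 → take DB $2,438. Book value $13,821.
Year 7: DB = ⌊$13,821 × 150%/10⌋ = $2,073; SL = ⌊$9,421/4⌋ = $2,355 → take SL $2,355. Book value $11,466.

$2,355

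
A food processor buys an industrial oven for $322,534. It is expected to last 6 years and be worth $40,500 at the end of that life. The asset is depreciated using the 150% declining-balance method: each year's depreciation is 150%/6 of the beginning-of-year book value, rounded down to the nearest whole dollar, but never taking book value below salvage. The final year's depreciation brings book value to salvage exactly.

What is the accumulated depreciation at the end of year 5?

Depreciable base = $322,534 − $40,500 = $282,034.
Year 1: ⌊$322,534 × 150%/6⌋ = $80,633. Book value $241,901.
Year 2: ⌊$241,901 × 150%/6⌋ = $60,475. Book value $181,426.
Year 3: ⌊$181,426 × 150%/6⌋ = $45,356. Book value $136,070.
Year 4: ⌊$136,070 × 150%/6⌋ = $34,017. Book value $102,053.
Year 5: ⌊$102,053 × 150%/6⌋ = $25,513. Book value $76,540.
Accumulated through year 5 = $322,534 − $76,540 = $245,994.

$245,994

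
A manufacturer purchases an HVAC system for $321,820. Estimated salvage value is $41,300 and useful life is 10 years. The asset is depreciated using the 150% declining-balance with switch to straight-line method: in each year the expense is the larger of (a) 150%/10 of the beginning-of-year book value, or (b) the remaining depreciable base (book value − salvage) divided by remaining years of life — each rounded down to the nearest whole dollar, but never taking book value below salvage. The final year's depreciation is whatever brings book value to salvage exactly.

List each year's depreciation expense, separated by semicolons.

$48,273; $41,032; $34,877; $29,645; $25,198; $21,419; $20,019; $20,019; $20,019; $20,019

Depreciable base = $321,820 − $41,300 = $280,520.
Year 1: DB = ⌊$321,820 × 150%/10⌋ = $48,273; SL = ⌊$280,520/10⌋ = $28,052 → take DB $48,273. Book value $273,547.
Year 2: DB = ⌊$273,547 × 150%/10⌋ = $41,032; SL = ⌊$232,247/9⌋ = $25,805 → take DB $41,032. Book value $232,515.
Year 3: DB = ⌊$232,515 × 150%/10⌋ = $34,877; SL = ⌊$191,215/8⌋ = $23,901 → take DB $34,877. Book value $197,638.
Year 4: DB = ⌊$197,638 × 150%/10⌋ = $29,645; SL = ⌊$156,338/7⌋ = $22,334 → take DB $29,645. Book value $167,993.
Year 5: DB = ⌊$167,993 × 150%/10⌋ = $25,198; SL = ⌊$126,693/6⌋ = $21,115 → take DB $25,198. Book value $142,795.
Year 6: DB = ⌊$142,795 × 150%/10⌋ = $21,419; SL = ⌊$101,495/5⌋ = $20,299 → take DB $21,419. Book value $121,376.
Year 7: DB = ⌊$121,376 × 150%/10⌋ = $18,206; SL = ⌊$80,076/4⌋ = $20,019 → take SL $20,019. Book value $101,357.
Year 8: DB = ⌊$101,357 × 150%/10⌋ = $15,203; SL = ⌊$60,057/3⌋ = $20,019 → take SL $20,019. Book value $81,338.
Year 9: DB = ⌊$81,338 × 150%/10⌋ = $12,200; SL = ⌊$40,038/2⌋ = $20,019 → take SL $20,019. Book value $61,319.
Year 10 (final): $61,319 − $41,300 = $20,019. Book value $41,300.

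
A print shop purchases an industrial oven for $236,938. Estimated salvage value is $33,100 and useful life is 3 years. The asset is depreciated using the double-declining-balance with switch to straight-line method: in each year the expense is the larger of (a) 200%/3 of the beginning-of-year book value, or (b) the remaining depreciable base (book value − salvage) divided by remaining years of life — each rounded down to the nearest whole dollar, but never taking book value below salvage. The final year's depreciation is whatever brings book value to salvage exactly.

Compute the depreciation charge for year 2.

Depreciable base = $236,938 − $33,100 = $203,838.
Year 1: DB = ⌊$236,938 × 200%/3⌋ = $157,958; SL = ⌊$203,838/3⌋ = $67,946 → take DB $157,958. Book value $78,980.
Year 2: DB = ⌊$78,980 × 200%/3⌋ = $52,653; SL = ⌊$45,880/2⌋ = $22,940 → take DB $52,653, capped at $45,880. Book value $33,100.

$45,880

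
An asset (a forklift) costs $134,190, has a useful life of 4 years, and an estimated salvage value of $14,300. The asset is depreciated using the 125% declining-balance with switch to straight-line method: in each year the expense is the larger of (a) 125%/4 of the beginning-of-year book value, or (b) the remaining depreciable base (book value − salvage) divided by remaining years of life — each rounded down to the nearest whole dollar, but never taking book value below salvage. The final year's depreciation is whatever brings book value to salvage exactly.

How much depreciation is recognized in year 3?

Depreciable base = $134,190 − $14,300 = $119,890.
Year 1: DB = ⌊$134,190 × 125%/4⌋ = $41,934; SL = ⌊$119,890/4⌋ = $29,972 → take DB $41,934. Book value $92,256.
Year 2: DB = ⌊$92,256 × 125%/4⌋ = $28,830; SL = ⌊$77,956/3⌋ = $25,985 → take DB $28,830. Book value $63,426.
Year 3: DB = ⌊$63,426 × 125%/4⌋ = $19,820; SL = ⌊$49,126/2⌋ = $24,563 → take SL $24,563. Book value $38,863.

$24,563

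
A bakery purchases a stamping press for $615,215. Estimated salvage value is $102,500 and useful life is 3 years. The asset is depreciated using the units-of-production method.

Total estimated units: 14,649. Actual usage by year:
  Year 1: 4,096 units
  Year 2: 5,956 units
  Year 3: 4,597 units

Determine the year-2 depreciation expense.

Depreciable base = $615,215 − $102,500 = $512,715.
Rate = $512,715 / 14,649 units = $35 per unit.
Year 1: 4,096 × $35 = $143,360. Book value $471,855.
Year 2: 5,956 × $35 = $208,460. Book value $263,395.

$208,460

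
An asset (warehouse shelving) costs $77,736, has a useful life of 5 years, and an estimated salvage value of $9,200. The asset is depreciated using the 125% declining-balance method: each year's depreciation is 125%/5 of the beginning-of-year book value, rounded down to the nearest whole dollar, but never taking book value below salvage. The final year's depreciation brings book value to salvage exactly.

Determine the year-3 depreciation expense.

$10,931

Depreciable base = $77,736 − $9,200 = $68,536.
Year 1: ⌊$77,736 × 125%/5⌋ = $19,434. Book value $58,302.
Year 2: ⌊$58,302 × 125%/5⌋ = $14,575. Book value $43,727.
Year 3: ⌊$43,727 × 125%/5⌋ = $10,931. Book value $32,796.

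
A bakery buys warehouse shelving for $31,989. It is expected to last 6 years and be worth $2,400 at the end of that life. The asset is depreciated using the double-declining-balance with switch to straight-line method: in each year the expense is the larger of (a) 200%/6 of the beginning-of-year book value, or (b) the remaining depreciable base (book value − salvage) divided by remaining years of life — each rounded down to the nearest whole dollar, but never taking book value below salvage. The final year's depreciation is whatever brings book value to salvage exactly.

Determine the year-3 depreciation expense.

Depreciable base = $31,989 − $2,400 = $29,589.
Year 1: DB = ⌊$31,989 × 200%/6⌋ = $10,663; SL = ⌊$29,589/6⌋ = $4,931 → take DB $10,663. Book value $21,326.
Year 2: DB = ⌊$21,326 × 200%/6⌋ = $7,108; SL = ⌊$18,926/5⌋ = $3,785 → take DB $7,108. Book value $14,218.
Year 3: DB = ⌊$14,218 × 200%/6⌋ = $4,739; SL = ⌊$11,818/4⌋ = $2,954 → take DB $4,739. Book value $9,479.

$4,739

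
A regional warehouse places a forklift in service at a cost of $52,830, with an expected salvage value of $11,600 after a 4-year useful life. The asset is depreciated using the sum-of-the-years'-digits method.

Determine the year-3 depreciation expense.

$8,246

Depreciable base = $52,830 − $11,600 = $41,230.
Sum of the years' digits = 4+3+2+1 = 10.
Year 1: $41,230 × 4/10 = $16,492. Book value $36,338.
Year 2: $41,230 × 3/10 = $12,369. Book value $23,969.
Year 3: $41,230 × 2/10 = $8,246. Book value $15,723.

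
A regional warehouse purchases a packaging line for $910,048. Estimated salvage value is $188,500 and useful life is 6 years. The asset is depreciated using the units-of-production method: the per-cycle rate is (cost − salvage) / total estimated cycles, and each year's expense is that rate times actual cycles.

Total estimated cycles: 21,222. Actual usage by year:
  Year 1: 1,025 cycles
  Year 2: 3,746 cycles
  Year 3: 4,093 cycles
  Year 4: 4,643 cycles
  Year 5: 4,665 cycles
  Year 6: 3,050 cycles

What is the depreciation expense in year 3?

Depreciable base = $910,048 − $188,500 = $721,548.
Rate = $721,548 / 21,222 cycles = $34 per cycle.
Year 1: 1,025 × $34 = $34,850. Book value $875,198.
Year 2: 3,746 × $34 = $127,364. Book value $747,834.
Year 3: 4,093 × $34 = $139,162. Book value $608,672.

$139,162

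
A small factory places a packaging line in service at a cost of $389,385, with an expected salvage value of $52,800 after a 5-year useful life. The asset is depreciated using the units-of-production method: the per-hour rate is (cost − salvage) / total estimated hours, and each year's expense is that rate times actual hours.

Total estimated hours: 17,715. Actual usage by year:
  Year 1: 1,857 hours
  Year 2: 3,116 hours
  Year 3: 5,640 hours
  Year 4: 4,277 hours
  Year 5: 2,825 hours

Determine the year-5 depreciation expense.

Depreciable base = $389,385 − $52,800 = $336,585.
Rate = $336,585 / 17,715 hours = $19 per hour.
Year 1: 1,857 × $19 = $35,283. Book value $354,102.
Year 2: 3,116 × $19 = $59,204. Book value $294,898.
Year 3: 5,640 × $19 = $107,160. Book value $187,738.
Year 4: 4,277 × $19 = $81,263. Book value $106,475.
Year 5: 2,825 × $19 = $53,675. Book value $52,800.

$53,675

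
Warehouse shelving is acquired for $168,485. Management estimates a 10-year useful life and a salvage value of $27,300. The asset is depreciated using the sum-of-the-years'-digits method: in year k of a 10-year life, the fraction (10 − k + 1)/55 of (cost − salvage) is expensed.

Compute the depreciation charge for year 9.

Depreciable base = $168,485 − $27,300 = $141,185.
Sum of the years' digits = 10+9+8+7+6+5+4+3+2+1 = 55.
Year 1: $141,185 × 10/55 = $25,670. Book value $142,815.
Year 2: $141,185 × 9/55 = $23,103. Book value $119,712.
Year 3: $141,185 × 8/55 = $20,536. Book value $99,176.
Year 4: $141,185 × 7/55 = $17,969. Book value $81,207.
Year 5: $141,185 × 6/55 = $15,402. Book value $65,805.
Year 6: $141,185 × 5/55 = $12,835. Book value $52,970.
Year 7: $141,185 × 4/55 = $10,268. Book value $42,702.
Year 8: $141,185 × 3/55 = $7,701. Book value $35,001.
Year 9: $141,185 × 2/55 = $5,134. Book value $29,867.

$5,134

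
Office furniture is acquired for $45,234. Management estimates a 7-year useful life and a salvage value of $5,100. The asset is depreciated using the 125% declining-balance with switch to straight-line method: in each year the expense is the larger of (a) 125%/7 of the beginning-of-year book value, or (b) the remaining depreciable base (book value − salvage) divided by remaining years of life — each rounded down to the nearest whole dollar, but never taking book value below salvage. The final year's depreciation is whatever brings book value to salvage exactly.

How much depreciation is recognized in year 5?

$4,993

Depreciable base = $45,234 − $5,100 = $40,134.
Year 1: DB = ⌊$45,234 × 125%/7⌋ = $8,077; SL = ⌊$40,134/7⌋ = $5,733 → take DB $8,077. Book value $37,157.
Year 2: DB = ⌊$37,157 × 125%/7⌋ = $6,635; SL = ⌊$32,057/6⌋ = $5,342 → take DB $6,635. Book value $30,522.
Year 3: DB = ⌊$30,522 × 125%/7⌋ = $5,450; SL = ⌊$25,422/5⌋ = $5,084 → take DB $5,450. Book value $25,072.
Year 4: DB = ⌊$25,072 × 125%/7⌋ = $4,477; SL = ⌊$19,972/4⌋ = $4,993 → take SL $4,993. Book value $20,079.
Year 5: DB = ⌊$20,079 × 125%/7⌋ = $3,585; SL = ⌊$14,979/3⌋ = $4,993 → take SL $4,993. Book value $15,086.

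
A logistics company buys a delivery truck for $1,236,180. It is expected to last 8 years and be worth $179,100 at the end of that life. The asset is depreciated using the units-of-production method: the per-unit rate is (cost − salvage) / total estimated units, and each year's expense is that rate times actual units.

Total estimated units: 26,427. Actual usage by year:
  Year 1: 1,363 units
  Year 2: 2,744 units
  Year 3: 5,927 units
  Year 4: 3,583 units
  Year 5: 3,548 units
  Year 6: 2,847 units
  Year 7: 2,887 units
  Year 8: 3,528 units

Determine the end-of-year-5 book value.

$549,580

Depreciable base = $1,236,180 − $179,100 = $1,057,080.
Rate = $1,057,080 / 26,427 units = $40 per unit.
Year 1: 1,363 × $40 = $54,520. Book value $1,181,660.
Year 2: 2,744 × $40 = $109,760. Book value $1,071,900.
Year 3: 5,927 × $40 = $237,080. Book value $834,820.
Year 4: 3,583 × $40 = $143,320. Book value $691,500.
Year 5: 3,548 × $40 = $141,920. Book value $549,580.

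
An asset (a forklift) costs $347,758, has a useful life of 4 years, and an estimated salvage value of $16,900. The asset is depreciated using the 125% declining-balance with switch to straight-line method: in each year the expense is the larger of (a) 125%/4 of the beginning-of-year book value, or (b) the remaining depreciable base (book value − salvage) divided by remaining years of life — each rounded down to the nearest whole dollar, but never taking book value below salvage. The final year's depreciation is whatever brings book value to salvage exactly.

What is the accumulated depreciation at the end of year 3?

$257,122

Depreciable base = $347,758 − $16,900 = $330,858.
Year 1: DB = ⌊$347,758 × 125%/4⌋ = $108,674; SL = ⌊$330,858/4⌋ = $82,714 → take DB $108,674. Book value $239,084.
Year 2: DB = ⌊$239,084 × 125%/4⌋ = $74,713; SL = ⌊$222,184/3⌋ = $74,061 → take DB $74,713. Book value $164,371.
Year 3: DB = ⌊$164,371 × 125%/4⌋ = $51,365; SL = ⌊$147,471/2⌋ = $73,735 → take SL $73,735. Book value $90,636.
Accumulated through year 3 = $347,758 − $90,636 = $257,122.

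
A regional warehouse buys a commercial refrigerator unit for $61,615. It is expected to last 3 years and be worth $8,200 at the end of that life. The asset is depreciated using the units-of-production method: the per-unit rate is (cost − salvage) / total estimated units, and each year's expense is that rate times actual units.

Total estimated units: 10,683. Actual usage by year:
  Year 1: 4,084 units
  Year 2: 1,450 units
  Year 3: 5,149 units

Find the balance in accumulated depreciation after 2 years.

Depreciable base = $61,615 − $8,200 = $53,415.
Rate = $53,415 / 10,683 units = $5 per unit.
Year 1: 4,084 × $5 = $20,420. Book value $41,195.
Year 2: 1,450 × $5 = $7,250. Book value $33,945.
Accumulated through year 2 = $61,615 − $33,945 = $27,670.

$27,670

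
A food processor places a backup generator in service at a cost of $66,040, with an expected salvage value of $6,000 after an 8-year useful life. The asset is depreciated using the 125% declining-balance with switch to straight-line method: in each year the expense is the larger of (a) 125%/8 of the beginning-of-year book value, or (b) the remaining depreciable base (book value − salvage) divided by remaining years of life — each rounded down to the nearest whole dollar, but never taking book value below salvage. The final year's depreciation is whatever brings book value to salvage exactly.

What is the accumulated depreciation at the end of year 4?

Depreciable base = $66,040 − $6,000 = $60,040.
Year 1: DB = ⌊$66,040 × 125%/8⌋ = $10,318; SL = ⌊$60,040/8⌋ = $7,505 → take DB $10,318. Book value $55,722.
Year 2: DB = ⌊$55,722 × 125%/8⌋ = $8,706; SL = ⌊$49,722/7⌋ = $7,103 → take DB $8,706. Book value $47,016.
Year 3: DB = ⌊$47,016 × 125%/8⌋ = $7,346; SL = ⌊$41,016/6⌋ = $6,836 → take DB $7,346. Book value $39,670.
Year 4: DB = ⌊$39,670 × 125%/8⌋ = $6,198; SL = ⌊$33,670/5⌋ = $6,734 → take SL $6,734. Book value $32,936.
Accumulated through year 4 = $66,040 − $32,936 = $33,104.

$33,104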